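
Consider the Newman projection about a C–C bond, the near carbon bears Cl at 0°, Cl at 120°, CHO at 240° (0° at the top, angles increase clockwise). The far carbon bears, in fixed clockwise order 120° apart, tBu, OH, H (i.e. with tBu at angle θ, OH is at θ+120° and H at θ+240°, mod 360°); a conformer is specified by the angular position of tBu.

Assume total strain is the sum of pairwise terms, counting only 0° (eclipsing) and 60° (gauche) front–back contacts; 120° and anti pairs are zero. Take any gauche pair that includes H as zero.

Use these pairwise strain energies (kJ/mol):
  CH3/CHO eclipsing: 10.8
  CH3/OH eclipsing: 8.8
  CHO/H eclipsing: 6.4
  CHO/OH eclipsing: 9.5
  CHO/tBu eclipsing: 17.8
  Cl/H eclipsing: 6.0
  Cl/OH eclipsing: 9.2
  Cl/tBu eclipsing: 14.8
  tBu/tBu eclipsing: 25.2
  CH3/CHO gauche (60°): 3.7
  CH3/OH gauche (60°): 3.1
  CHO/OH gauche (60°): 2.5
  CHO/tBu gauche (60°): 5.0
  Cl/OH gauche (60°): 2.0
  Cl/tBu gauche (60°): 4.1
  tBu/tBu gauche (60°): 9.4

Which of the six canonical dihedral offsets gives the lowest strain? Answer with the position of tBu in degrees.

60°

tBu at 0° is eclipsed. Cl at 0° is eclipsed with tBu at 0° (14.8); Cl at 120° is eclipsed with OH at 120° (9.2); CHO at 240° is eclipsed with H at 240° (6.4). Total 30.4 kJ/mol.
tBu at 60° is staggered. Cl at 0° is gauche with tBu at 60° (4.1); Cl at 120° is gauche with tBu at 60° (4.1); Cl at 120° is gauche with OH at 180° (2.0); CHO at 240° is gauche with OH at 180° (2.5). Total 12.7 kJ/mol.
tBu at 120° is eclipsed. Cl at 0° is eclipsed with H at 0° (6.0); Cl at 120° is eclipsed with tBu at 120° (14.8); CHO at 240° is eclipsed with OH at 240° (9.5). Total 30.3 kJ/mol.
tBu at 180° is staggered. Cl at 0° is gauche with OH at 300° (2.0); Cl at 120° is gauche with tBu at 180° (4.1); CHO at 240° is gauche with tBu at 180° (5.0); CHO at 240° is gauche with OH at 300° (2.5). Total 13.6 kJ/mol.
tBu at 240° is eclipsed. Cl at 0° is eclipsed with OH at 0° (9.2); Cl at 120° is eclipsed with H at 120° (6.0); CHO at 240° is eclipsed with tBu at 240° (17.8). Total 33.0 kJ/mol.
tBu at 300° is staggered. Cl at 0° is gauche with tBu at 300° (4.1); Cl at 0° is gauche with OH at 60° (2.0); Cl at 120° is gauche with OH at 60° (2.0); CHO at 240° is gauche with tBu at 300° (5.0). Total 13.1 kJ/mol.
The minimum (12.7 kJ/mol) occurs with tBu at 60°.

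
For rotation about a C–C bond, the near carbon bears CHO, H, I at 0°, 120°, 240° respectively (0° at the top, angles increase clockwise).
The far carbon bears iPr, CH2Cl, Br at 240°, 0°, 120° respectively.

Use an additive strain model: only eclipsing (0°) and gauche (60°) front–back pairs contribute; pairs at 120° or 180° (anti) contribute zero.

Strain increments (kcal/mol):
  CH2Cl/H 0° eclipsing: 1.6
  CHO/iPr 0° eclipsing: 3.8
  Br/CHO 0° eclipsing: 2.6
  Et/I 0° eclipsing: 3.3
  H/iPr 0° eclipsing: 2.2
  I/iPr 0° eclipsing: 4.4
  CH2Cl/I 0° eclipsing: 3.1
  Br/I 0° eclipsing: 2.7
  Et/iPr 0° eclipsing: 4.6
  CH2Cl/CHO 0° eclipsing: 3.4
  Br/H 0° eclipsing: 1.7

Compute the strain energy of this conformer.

This conformer is eclipsed. CHO at 0° is eclipsed with CH2Cl at 0° (3.4); H at 120° is eclipsed with Br at 120° (1.7); I at 240° is eclipsed with iPr at 240° (4.4). Total 9.5 kcal/mol.

9.5 kcal/mol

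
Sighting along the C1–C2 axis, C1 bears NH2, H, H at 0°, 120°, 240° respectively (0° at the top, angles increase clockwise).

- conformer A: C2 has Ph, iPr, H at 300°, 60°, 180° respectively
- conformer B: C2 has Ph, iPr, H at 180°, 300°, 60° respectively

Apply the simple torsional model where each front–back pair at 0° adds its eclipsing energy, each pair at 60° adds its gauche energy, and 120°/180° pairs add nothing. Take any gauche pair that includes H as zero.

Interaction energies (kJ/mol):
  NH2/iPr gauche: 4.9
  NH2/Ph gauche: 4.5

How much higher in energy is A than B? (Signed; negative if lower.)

A (staggered): NH2–Ph gauche, NH2–iPr gauche; 4.5 + 4.9 = 9.4 kJ/mol.
B (staggered): NH2–iPr gauche; 4.9 = 4.9 kJ/mol.
E(A) − E(B) = 9.4 − 4.9 = +4.5 kJ/mol.

+4.5 kJ/mol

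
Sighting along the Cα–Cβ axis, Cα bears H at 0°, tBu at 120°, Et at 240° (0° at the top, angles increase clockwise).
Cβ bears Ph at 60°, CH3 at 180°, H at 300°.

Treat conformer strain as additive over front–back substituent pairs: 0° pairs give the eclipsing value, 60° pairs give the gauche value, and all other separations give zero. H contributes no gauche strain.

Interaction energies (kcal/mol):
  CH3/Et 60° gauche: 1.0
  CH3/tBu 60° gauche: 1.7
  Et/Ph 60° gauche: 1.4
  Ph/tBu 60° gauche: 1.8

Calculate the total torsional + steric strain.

This conformer (staggered): tBu–Ph gauche, tBu–CH3 gauche, Et–CH3 gauche; 1.8 + 1.7 + 1.0 = 4.5 kcal/mol.

4.5 kcal/mol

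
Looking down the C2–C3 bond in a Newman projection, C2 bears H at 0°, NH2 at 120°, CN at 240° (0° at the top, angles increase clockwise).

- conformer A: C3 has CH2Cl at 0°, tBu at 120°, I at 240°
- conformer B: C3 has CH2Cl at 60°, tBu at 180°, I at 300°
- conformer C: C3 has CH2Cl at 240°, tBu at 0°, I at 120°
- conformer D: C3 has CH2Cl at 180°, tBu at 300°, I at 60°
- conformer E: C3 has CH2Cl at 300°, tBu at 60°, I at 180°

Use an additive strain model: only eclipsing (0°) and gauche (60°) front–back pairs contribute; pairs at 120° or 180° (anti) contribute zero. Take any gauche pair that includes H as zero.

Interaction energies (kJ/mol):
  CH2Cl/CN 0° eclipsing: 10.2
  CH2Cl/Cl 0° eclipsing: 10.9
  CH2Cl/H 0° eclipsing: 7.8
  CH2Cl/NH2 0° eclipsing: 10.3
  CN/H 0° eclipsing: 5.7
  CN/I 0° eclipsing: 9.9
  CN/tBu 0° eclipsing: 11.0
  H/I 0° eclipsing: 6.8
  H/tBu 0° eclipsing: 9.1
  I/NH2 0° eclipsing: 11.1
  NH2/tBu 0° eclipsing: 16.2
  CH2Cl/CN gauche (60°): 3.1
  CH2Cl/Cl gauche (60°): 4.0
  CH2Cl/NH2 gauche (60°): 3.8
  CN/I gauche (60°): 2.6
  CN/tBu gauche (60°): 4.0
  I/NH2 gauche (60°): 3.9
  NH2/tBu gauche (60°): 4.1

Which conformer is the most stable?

E

A is eclipsed. H at 0° is eclipsed with CH2Cl at 0° (7.8); NH2 at 120° is eclipsed with tBu at 120° (16.2); CN at 240° is eclipsed with I at 240° (9.9). Total 33.9 kJ/mol.
B is staggered. NH2 at 120° is gauche with CH2Cl at 60° (3.8); NH2 at 120° is gauche with tBu at 180° (4.1); CN at 240° is gauche with tBu at 180° (4.0); CN at 240° is gauche with I at 300° (2.6). Total 14.5 kJ/mol.
C is eclipsed. H at 0° is eclipsed with tBu at 0° (9.1); NH2 at 120° is eclipsed with I at 120° (11.1); CN at 240° is eclipsed with CH2Cl at 240° (10.2). Total 30.4 kJ/mol.
D is staggered. NH2 at 120° is gauche with CH2Cl at 180° (3.8); NH2 at 120° is gauche with I at 60° (3.9); CN at 240° is gauche with CH2Cl at 180° (3.1); CN at 240° is gauche with tBu at 300° (4.0). Total 14.8 kJ/mol.
E is staggered. NH2 at 120° is gauche with tBu at 60° (4.1); NH2 at 120° is gauche with I at 180° (3.9); CN at 240° is gauche with CH2Cl at 300° (3.1); CN at 240° is gauche with I at 180° (2.6). Total 13.7 kJ/mol.
E has the lowest total (13.7 kJ/mol).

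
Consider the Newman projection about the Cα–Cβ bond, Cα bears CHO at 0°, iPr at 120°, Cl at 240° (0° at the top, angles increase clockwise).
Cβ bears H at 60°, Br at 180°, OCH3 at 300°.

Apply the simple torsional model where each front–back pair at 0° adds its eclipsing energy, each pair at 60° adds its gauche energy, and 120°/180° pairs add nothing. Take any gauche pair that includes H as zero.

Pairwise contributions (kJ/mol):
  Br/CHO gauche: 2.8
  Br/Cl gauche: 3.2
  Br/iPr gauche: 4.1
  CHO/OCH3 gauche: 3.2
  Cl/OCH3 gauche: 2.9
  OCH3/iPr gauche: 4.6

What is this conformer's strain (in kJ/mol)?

This conformer (staggered): CHO–OCH3 gauche, iPr–Br gauche, Cl–Br gauche, Cl–OCH3 gauche; 3.2 + 4.1 + 3.2 + 2.9 = 13.4 kJ/mol.

13.4 kJ/mol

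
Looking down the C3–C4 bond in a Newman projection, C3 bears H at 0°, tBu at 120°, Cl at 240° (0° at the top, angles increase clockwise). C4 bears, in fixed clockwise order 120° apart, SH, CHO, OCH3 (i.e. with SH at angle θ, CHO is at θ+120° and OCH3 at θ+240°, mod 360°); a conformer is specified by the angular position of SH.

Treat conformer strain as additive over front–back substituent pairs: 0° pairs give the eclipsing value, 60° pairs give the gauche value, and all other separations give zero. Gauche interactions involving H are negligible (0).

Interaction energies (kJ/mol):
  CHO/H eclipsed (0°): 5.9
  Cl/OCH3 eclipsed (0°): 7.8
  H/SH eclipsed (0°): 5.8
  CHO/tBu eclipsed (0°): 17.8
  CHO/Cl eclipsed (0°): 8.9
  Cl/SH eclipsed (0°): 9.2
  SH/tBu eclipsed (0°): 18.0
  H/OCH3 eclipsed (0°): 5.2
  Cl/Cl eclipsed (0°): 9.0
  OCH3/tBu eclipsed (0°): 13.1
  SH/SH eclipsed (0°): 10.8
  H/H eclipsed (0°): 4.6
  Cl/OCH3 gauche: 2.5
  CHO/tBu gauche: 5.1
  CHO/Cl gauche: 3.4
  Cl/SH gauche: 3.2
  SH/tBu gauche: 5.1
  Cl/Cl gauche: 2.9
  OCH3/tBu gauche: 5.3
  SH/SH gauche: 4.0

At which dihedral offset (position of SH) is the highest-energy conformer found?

120°

SH at 0° (eclipsed): H–SH eclipsed, tBu–CHO eclipsed, Cl–OCH3 eclipsed; 5.8 + 17.8 + 7.8 = 31.4 kJ/mol.
SH at 60° (staggered): tBu–SH gauche, tBu–CHO gauche, Cl–CHO gauche, Cl–OCH3 gauche; 5.1 + 5.1 + 3.4 + 2.5 = 16.1 kJ/mol.
SH at 120° (eclipsed): H–OCH3 eclipsed, tBu–SH eclipsed, Cl–CHO eclipsed; 5.2 + 18.0 + 8.9 = 32.1 kJ/mol.
SH at 180° (staggered): tBu–SH gauche, tBu–OCH3 gauche, Cl–SH gauche, Cl–CHO gauche; 5.1 + 5.3 + 3.2 + 3.4 = 17.0 kJ/mol.
SH at 240° (eclipsed): H–CHO eclipsed, tBu–OCH3 eclipsed, Cl–SH eclipsed; 5.9 + 13.1 + 9.2 = 28.2 kJ/mol.
SH at 300° (staggered): tBu–CHO gauche, tBu–OCH3 gauche, Cl–SH gauche, Cl–OCH3 gauche; 5.1 + 5.3 + 3.2 + 2.5 = 16.1 kJ/mol.
The maximum (32.1 kJ/mol) occurs with SH at 120°.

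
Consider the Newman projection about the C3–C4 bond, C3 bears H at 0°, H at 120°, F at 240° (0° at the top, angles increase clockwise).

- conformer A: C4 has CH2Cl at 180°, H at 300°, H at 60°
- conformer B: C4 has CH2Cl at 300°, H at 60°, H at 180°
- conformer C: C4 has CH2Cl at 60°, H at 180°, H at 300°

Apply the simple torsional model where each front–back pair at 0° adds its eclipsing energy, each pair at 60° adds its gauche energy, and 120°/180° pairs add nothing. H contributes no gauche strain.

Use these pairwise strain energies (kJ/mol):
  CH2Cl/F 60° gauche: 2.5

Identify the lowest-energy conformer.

C

A is staggered. F at 240° is gauche with CH2Cl at 180° (2.5). Total 2.5 kJ/mol.
B is staggered. F at 240° is gauche with CH2Cl at 300° (2.5). Total 2.5 kJ/mol.
C (staggered): no non-H gauche contacts → 0.0 kJ/mol.
C has the lowest total (0.0 kJ/mol).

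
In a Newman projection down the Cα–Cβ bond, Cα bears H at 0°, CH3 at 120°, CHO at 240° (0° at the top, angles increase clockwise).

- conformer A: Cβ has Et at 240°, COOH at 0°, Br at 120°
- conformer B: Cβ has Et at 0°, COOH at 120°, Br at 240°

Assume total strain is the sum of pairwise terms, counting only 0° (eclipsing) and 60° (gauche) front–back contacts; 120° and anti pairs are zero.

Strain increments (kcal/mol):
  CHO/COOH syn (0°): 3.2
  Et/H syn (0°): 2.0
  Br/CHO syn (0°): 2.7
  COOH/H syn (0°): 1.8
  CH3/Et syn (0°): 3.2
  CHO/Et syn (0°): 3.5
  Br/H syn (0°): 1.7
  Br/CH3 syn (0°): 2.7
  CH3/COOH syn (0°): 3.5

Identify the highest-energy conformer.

B

A is eclipsed. H at 0° is eclipsed with COOH at 0° (1.8); CH3 at 120° is eclipsed with Br at 120° (2.7); CHO at 240° is eclipsed with Et at 240° (3.5). Total 8.0 kcal/mol.
B is eclipsed. H at 0° is eclipsed with Et at 0° (2.0); CH3 at 120° is eclipsed with COOH at 120° (3.5); CHO at 240° is eclipsed with Br at 240° (2.7). Total 8.2 kcal/mol.
B has the highest total (8.2 kcal/mol).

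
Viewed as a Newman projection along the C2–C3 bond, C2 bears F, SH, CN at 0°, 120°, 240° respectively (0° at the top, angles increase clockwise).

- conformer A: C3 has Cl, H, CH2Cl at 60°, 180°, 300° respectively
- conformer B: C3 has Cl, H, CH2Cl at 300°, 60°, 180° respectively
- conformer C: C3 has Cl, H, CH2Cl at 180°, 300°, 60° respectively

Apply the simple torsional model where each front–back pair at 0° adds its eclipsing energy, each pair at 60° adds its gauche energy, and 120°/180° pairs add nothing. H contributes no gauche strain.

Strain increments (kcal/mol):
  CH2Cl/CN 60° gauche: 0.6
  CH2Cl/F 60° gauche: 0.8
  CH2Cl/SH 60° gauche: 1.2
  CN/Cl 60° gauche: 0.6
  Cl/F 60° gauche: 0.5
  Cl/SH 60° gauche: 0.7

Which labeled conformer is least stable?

C

A (staggered): F–Cl gauche, F–CH2Cl gauche, SH–Cl gauche, CN–CH2Cl gauche; 0.5 + 0.8 + 0.7 + 0.6 = 2.6 kcal/mol.
B (staggered): F–Cl gauche, SH–CH2Cl gauche, CN–Cl gauche, CN–CH2Cl gauche; 0.5 + 1.2 + 0.6 + 0.6 = 2.9 kcal/mol.
C (staggered): F–CH2Cl gauche, SH–Cl gauche, SH–CH2Cl gauche, CN–Cl gauche; 0.8 + 0.7 + 1.2 + 0.6 = 3.3 kcal/mol.
C has the highest total (3.3 kcal/mol).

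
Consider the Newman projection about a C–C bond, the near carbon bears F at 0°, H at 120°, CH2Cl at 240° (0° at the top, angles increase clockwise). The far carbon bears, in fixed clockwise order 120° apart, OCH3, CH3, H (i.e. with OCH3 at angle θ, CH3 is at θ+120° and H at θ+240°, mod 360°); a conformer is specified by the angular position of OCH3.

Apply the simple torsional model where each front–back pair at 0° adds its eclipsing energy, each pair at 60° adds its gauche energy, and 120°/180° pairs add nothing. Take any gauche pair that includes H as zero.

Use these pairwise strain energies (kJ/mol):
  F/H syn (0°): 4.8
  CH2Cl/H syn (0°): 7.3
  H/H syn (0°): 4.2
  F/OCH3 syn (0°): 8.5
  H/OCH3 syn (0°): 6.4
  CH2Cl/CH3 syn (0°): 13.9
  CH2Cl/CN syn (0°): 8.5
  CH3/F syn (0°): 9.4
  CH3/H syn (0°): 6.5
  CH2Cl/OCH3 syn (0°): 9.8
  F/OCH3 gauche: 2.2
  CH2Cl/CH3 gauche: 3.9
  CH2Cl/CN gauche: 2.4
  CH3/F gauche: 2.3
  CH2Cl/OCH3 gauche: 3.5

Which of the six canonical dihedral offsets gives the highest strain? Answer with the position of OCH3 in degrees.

120°

OCH3 at 0° is eclipsed. F at 0° is eclipsed with OCH3 at 0° (8.5); H at 120° is eclipsed with CH3 at 120° (6.5); CH2Cl at 240° is eclipsed with H at 240° (7.3). Total 22.3 kJ/mol.
OCH3 at 60° is staggered. F at 0° is gauche with OCH3 at 60° (2.2); CH2Cl at 240° is gauche with CH3 at 180° (3.9). Total 6.1 kJ/mol.
OCH3 at 120° is eclipsed. F at 0° is eclipsed with H at 0° (4.8); H at 120° is eclipsed with OCH3 at 120° (6.4); CH2Cl at 240° is eclipsed with CH3 at 240° (13.9). Total 25.1 kJ/mol.
OCH3 at 180° is staggered. F at 0° is gauche with CH3 at 300° (2.3); CH2Cl at 240° is gauche with OCH3 at 180° (3.5); CH2Cl at 240° is gauche with CH3 at 300° (3.9). Total 9.7 kJ/mol.
OCH3 at 240° is eclipsed. F at 0° is eclipsed with CH3 at 0° (9.4); H at 120° is eclipsed with H at 120° (4.2); CH2Cl at 240° is eclipsed with OCH3 at 240° (9.8). Total 23.4 kJ/mol.
OCH3 at 300° is staggered. F at 0° is gauche with OCH3 at 300° (2.2); F at 0° is gauche with CH3 at 60° (2.3); CH2Cl at 240° is gauche with OCH3 at 300° (3.5). Total 8.0 kJ/mol.
The maximum (25.1 kJ/mol) occurs with OCH3 at 120°.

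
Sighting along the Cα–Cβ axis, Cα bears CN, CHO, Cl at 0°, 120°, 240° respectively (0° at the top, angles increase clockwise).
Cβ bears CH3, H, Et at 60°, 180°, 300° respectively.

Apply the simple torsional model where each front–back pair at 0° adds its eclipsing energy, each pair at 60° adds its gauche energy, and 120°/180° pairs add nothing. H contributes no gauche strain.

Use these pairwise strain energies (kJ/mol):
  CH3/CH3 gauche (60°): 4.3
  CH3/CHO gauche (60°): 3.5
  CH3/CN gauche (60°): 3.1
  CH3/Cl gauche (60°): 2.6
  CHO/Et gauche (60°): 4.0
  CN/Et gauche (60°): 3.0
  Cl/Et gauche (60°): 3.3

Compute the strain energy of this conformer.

This conformer is staggered. CN at 0° is gauche with CH3 at 60° (3.1); CN at 0° is gauche with Et at 300° (3.0); CHO at 120° is gauche with CH3 at 60° (3.5); Cl at 240° is gauche with Et at 300° (3.3). Total 12.9 kJ/mol.

12.9 kJ/mol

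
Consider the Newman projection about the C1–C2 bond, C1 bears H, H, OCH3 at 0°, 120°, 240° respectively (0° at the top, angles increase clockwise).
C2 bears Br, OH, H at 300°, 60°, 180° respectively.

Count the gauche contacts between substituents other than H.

1

Non-H gauche pairs: OCH3(240°)/Br(300°) — 1 interaction.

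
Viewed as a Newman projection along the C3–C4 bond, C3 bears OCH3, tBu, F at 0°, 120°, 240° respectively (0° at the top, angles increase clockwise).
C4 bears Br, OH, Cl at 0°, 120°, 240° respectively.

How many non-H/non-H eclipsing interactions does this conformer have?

Non-H eclipsing pairs: OCH3(0°)/Br(0°); tBu(120°)/OH(120°); F(240°)/Cl(240°) — 3 interactions.

3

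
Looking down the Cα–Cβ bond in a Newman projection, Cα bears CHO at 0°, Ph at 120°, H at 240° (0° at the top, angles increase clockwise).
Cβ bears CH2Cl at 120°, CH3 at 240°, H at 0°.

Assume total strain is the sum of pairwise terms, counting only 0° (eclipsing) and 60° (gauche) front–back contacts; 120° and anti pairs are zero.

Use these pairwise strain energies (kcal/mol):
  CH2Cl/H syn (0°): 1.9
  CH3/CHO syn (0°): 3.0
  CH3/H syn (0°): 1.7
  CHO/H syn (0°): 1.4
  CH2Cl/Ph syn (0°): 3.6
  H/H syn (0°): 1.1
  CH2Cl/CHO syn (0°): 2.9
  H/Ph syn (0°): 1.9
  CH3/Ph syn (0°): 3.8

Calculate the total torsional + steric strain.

This conformer (eclipsed): CHO(0°)/H(0°) eclipsed 1.4; Ph(120°)/CH2Cl(120°) eclipsed 3.6; H(240°)/CH3(240°) eclipsed 1.7 → 6.7 kcal/mol.

6.7 kcal/mol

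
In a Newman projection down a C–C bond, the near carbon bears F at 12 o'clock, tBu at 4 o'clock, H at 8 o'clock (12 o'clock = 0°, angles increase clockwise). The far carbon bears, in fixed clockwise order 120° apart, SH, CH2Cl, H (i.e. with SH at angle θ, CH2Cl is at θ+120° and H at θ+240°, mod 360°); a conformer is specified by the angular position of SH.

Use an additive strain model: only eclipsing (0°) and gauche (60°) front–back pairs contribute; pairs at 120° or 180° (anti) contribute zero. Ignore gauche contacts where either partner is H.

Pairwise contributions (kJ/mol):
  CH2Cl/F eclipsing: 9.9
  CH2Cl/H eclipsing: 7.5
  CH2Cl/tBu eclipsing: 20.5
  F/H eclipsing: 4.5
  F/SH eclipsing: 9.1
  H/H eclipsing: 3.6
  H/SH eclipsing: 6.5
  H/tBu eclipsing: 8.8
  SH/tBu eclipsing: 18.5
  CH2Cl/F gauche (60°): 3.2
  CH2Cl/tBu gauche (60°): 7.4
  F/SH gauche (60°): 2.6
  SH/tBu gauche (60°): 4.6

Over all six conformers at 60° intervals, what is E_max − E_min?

SH at 0° (eclipsed): F(0°)/SH(0°) eclipsed 9.1; tBu(120°)/CH2Cl(120°) eclipsed 20.5; H(240°)/H(240°) eclipsed 3.6 → 33.2 kJ/mol.
SH at 60° (staggered): F(0°)/SH(60°) gauche 2.6; tBu(120°)/SH(60°) gauche 4.6; tBu(120°)/CH2Cl(180°) gauche 7.4 → 14.6 kJ/mol.
SH at 120° (eclipsed): F(0°)/H(0°) eclipsed 4.5; tBu(120°)/SH(120°) eclipsed 18.5; H(240°)/CH2Cl(240°) eclipsed 7.5 → 30.5 kJ/mol.
SH at 180° (staggered): F(0°)/CH2Cl(300°) gauche 3.2; tBu(120°)/SH(180°) gauche 4.6 → 7.8 kJ/mol.
SH at 240° (eclipsed): F(0°)/CH2Cl(0°) eclipsed 9.9; tBu(120°)/H(120°) eclipsed 8.8; H(240°)/SH(240°) eclipsed 6.5 → 25.2 kJ/mol.
SH at 300° (staggered): F(0°)/SH(300°) gauche 2.6; F(0°)/CH2Cl(60°) gauche 3.2; tBu(120°)/CH2Cl(60°) gauche 7.4 → 13.2 kJ/mol.
Max at 0° (33.2 kJ/mol), min at 180° (7.8 kJ/mol); barrier = 25.4 kJ/mol.

25.4 kJ/mol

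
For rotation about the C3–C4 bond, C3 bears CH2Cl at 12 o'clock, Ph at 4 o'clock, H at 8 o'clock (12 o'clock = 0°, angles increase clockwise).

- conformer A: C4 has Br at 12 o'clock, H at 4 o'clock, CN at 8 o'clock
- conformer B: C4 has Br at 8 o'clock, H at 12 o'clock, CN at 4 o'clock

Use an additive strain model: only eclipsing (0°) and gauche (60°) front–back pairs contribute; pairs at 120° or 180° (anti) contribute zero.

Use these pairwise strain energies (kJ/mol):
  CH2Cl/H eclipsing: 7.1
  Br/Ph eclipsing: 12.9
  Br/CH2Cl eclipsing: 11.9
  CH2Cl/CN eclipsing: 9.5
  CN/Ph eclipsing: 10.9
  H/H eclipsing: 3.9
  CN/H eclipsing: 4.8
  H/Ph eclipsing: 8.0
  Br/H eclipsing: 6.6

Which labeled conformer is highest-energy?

A (eclipsed): CH2Cl(0°)/Br(0°) eclipsed 11.9; Ph(120°)/H(120°) eclipsed 8.0; H(240°)/CN(240°) eclipsed 4.8 → 24.7 kJ/mol.
B (eclipsed): CH2Cl(0°)/H(0°) eclipsed 7.1; Ph(120°)/CN(120°) eclipsed 10.9; H(240°)/Br(240°) eclipsed 6.6 → 24.6 kJ/mol.
A has the highest total (24.7 kJ/mol).

A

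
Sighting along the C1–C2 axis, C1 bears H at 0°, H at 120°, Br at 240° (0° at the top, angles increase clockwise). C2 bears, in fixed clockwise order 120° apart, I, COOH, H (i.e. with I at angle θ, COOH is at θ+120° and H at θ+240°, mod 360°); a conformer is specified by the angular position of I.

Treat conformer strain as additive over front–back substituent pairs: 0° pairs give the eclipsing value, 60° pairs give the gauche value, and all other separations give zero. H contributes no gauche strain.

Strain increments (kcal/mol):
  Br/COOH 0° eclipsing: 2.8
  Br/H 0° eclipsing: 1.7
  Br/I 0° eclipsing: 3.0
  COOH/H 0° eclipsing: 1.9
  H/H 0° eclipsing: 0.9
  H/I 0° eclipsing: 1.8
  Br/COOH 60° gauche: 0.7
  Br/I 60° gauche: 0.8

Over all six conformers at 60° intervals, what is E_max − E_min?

I at 0° is eclipsed. H at 0° is eclipsed with I at 0° (1.8); H at 120° is eclipsed with COOH at 120° (1.9); Br at 240° is eclipsed with H at 240° (1.7). Total 5.4 kcal/mol.
I at 60° is staggered. Br at 240° is gauche with COOH at 180° (0.7). Total 0.7 kcal/mol.
I at 120° is eclipsed. H at 0° is eclipsed with H at 0° (0.9); H at 120° is eclipsed with I at 120° (1.8); Br at 240° is eclipsed with COOH at 240° (2.8). Total 5.5 kcal/mol.
I at 180° is staggered. Br at 240° is gauche with I at 180° (0.8); Br at 240° is gauche with COOH at 300° (0.7). Total 1.5 kcal/mol.
I at 240° is eclipsed. H at 0° is eclipsed with COOH at 0° (1.9); H at 120° is eclipsed with H at 120° (0.9); Br at 240° is eclipsed with I at 240° (3.0). Total 5.8 kcal/mol.
I at 300° is staggered. Br at 240° is gauche with I at 300° (0.8). Total 0.8 kcal/mol.
Max at 240° (5.8 kcal/mol), min at 60° (0.7 kcal/mol); barrier = 5.1 kcal/mol.

5.1 kcal/mol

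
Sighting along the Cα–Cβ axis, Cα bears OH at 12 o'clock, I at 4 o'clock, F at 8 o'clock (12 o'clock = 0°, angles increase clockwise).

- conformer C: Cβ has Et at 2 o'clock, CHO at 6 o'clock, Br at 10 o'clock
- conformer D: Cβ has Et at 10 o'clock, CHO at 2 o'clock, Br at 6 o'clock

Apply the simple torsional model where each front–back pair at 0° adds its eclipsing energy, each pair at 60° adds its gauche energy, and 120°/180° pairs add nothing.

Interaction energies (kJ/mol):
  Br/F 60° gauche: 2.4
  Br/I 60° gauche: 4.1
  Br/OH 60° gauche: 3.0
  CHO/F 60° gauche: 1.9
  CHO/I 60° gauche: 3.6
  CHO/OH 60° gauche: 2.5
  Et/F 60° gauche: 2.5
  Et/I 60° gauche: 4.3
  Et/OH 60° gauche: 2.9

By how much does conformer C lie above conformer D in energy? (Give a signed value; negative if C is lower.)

C (staggered): OH(0°)/Et(60°) gauche 2.9; OH(0°)/Br(300°) gauche 3.0; I(120°)/Et(60°) gauche 4.3; I(120°)/CHO(180°) gauche 3.6; F(240°)/CHO(180°) gauche 1.9; F(240°)/Br(300°) gauche 2.4 → 18.1 kJ/mol.
D (staggered): OH(0°)/Et(300°) gauche 2.9; OH(0°)/CHO(60°) gauche 2.5; I(120°)/CHO(60°) gauche 3.6; I(120°)/Br(180°) gauche 4.1; F(240°)/Et(300°) gauche 2.5; F(240°)/Br(180°) gauche 2.4 → 18.0 kJ/mol.
E(C) − E(D) = 18.1 − 18.0 = +0.1 kJ/mol.

+0.1 kJ/mol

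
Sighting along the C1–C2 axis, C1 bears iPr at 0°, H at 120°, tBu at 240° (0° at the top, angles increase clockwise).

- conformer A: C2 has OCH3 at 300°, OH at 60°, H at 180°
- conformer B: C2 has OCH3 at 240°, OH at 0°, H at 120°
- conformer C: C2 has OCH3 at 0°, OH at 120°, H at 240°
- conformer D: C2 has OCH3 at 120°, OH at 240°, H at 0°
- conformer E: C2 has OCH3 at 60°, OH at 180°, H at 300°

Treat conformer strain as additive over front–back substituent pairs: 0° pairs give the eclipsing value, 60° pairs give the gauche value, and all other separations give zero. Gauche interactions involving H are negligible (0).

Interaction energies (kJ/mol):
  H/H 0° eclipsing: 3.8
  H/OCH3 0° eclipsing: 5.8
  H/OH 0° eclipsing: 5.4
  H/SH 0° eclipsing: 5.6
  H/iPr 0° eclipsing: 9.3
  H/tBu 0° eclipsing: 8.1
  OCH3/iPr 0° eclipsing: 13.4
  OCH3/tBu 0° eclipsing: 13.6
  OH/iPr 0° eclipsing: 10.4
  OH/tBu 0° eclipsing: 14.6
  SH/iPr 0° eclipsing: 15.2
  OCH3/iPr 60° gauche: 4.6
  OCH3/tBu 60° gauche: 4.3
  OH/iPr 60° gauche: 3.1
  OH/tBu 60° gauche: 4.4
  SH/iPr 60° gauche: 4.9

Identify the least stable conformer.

D

A (staggered): iPr(0°)/OCH3(300°) gauche 4.6; iPr(0°)/OH(60°) gauche 3.1; tBu(240°)/OCH3(300°) gauche 4.3 → 12.0 kJ/mol.
B (eclipsed): iPr(0°)/OH(0°) eclipsed 10.4; H(120°)/H(120°) eclipsed 3.8; tBu(240°)/OCH3(240°) eclipsed 13.6 → 27.8 kJ/mol.
C (eclipsed): iPr(0°)/OCH3(0°) eclipsed 13.4; H(120°)/OH(120°) eclipsed 5.4; tBu(240°)/H(240°) eclipsed 8.1 → 26.9 kJ/mol.
D (eclipsed): iPr(0°)/H(0°) eclipsed 9.3; H(120°)/OCH3(120°) eclipsed 5.8; tBu(240°)/OH(240°) eclipsed 14.6 → 29.7 kJ/mol.
E (staggered): iPr(0°)/OCH3(60°) gauche 4.6; tBu(240°)/OH(180°) gauche 4.4 → 9.0 kJ/mol.
D has the highest total (29.7 kJ/mol).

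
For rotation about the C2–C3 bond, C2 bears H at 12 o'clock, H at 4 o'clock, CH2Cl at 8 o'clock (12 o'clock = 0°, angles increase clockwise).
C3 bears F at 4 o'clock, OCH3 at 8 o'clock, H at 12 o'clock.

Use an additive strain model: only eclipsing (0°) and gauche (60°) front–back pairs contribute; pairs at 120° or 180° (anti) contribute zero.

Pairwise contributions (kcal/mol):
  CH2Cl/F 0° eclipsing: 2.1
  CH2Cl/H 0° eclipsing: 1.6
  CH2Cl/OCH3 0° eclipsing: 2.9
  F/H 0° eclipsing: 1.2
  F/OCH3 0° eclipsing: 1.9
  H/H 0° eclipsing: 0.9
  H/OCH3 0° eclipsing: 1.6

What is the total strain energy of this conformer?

5.0 kcal/mol

This conformer (eclipsed): H(0°)/H(0°) eclipsed 0.9; H(120°)/F(120°) eclipsed 1.2; CH2Cl(240°)/OCH3(240°) eclipsed 2.9 → 5.0 kcal/mol.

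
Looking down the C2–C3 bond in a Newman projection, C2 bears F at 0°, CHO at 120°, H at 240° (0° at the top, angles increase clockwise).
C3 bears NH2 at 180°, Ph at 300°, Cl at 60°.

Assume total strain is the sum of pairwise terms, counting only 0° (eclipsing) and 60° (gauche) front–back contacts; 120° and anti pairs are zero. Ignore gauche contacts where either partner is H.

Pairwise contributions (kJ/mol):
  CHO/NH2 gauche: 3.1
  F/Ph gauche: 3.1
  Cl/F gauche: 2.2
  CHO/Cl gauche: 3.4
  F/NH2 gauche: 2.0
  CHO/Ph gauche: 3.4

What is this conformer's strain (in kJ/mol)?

This conformer (staggered): F–Ph gauche, F–Cl gauche, CHO–NH2 gauche, CHO–Cl gauche; 3.1 + 2.2 + 3.1 + 3.4 = 11.8 kJ/mol.

11.8 kJ/mol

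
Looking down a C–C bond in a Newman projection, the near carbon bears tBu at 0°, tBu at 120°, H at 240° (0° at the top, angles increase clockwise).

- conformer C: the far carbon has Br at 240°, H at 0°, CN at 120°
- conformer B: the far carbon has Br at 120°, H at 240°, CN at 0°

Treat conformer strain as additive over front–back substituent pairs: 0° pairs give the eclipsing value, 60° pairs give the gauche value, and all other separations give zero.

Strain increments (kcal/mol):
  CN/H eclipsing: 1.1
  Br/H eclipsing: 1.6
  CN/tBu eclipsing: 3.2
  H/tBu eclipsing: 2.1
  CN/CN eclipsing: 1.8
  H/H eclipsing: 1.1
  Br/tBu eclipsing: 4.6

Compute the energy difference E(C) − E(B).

-2.0 kcal/mol

C (eclipsed): tBu–H eclipsed, tBu–CN eclipsed, H–Br eclipsed; 2.1 + 3.2 + 1.6 = 6.9 kcal/mol.
B (eclipsed): tBu–CN eclipsed, tBu–Br eclipsed, H–H eclipsed; 3.2 + 4.6 + 1.1 = 8.9 kcal/mol.
E(C) − E(B) = 6.9 − 8.9 = -2.0 kcal/mol.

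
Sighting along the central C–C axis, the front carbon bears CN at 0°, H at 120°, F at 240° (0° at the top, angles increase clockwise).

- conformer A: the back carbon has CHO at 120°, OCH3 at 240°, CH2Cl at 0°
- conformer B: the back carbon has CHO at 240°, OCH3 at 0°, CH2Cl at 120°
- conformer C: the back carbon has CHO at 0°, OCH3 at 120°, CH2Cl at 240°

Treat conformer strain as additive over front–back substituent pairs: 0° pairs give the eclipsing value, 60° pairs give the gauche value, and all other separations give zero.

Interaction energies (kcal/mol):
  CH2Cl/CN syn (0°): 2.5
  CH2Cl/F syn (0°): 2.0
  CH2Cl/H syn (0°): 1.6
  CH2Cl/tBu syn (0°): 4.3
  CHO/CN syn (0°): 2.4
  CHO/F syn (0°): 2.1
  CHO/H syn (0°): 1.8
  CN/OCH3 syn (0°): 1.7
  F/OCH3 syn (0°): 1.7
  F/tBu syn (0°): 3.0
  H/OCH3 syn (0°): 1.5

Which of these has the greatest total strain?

A

A is eclipsed. CN at 0° is eclipsed with CH2Cl at 0° (2.5); H at 120° is eclipsed with CHO at 120° (1.8); F at 240° is eclipsed with OCH3 at 240° (1.7). Total 6.0 kcal/mol.
B is eclipsed. CN at 0° is eclipsed with OCH3 at 0° (1.7); H at 120° is eclipsed with CH2Cl at 120° (1.6); F at 240° is eclipsed with CHO at 240° (2.1). Total 5.4 kcal/mol.
C is eclipsed. CN at 0° is eclipsed with CHO at 0° (2.4); H at 120° is eclipsed with OCH3 at 120° (1.5); F at 240° is eclipsed with CH2Cl at 240° (2.0). Total 5.9 kcal/mol.
A has the highest total (6.0 kcal/mol).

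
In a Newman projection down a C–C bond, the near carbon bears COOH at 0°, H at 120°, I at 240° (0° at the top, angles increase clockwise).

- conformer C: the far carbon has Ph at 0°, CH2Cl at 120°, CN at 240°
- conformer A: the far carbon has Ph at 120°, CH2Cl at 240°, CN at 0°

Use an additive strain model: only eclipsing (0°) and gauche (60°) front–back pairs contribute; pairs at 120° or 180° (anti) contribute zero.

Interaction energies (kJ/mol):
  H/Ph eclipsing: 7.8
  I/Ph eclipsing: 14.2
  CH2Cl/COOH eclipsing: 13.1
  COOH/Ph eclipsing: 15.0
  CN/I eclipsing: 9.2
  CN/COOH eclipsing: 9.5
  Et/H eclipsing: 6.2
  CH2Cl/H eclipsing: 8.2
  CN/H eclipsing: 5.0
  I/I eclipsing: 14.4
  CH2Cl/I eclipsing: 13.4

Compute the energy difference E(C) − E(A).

C (eclipsed): COOH(0°)/Ph(0°) eclipsed 15.0; H(120°)/CH2Cl(120°) eclipsed 8.2; I(240°)/CN(240°) eclipsed 9.2 → 32.4 kJ/mol.
A (eclipsed): COOH(0°)/CN(0°) eclipsed 9.5; H(120°)/Ph(120°) eclipsed 7.8; I(240°)/CH2Cl(240°) eclipsed 13.4 → 30.7 kJ/mol.
E(C) − E(A) = 32.4 − 30.7 = +1.7 kJ/mol.

+1.7 kJ/mol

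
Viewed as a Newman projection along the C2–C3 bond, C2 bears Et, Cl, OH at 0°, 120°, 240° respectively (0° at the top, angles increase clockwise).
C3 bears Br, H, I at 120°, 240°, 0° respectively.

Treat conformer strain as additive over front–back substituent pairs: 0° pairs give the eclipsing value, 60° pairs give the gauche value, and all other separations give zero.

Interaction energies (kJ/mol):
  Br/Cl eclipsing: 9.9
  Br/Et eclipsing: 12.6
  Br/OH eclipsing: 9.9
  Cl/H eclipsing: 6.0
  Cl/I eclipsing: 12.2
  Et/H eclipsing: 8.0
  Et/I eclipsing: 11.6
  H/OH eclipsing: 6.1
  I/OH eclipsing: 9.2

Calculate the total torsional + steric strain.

This conformer (eclipsed): Et(0°)/I(0°) eclipsed 11.6; Cl(120°)/Br(120°) eclipsed 9.9; OH(240°)/H(240°) eclipsed 6.1 → 27.6 kJ/mol.

27.6 kJ/mol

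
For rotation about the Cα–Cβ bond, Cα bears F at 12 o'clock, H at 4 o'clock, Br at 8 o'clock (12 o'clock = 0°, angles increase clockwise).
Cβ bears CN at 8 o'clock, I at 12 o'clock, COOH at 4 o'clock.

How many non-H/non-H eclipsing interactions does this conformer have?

Non-H eclipsing pairs: F(0°)/I(0°); Br(240°)/CN(240°) — 2 interactions.

2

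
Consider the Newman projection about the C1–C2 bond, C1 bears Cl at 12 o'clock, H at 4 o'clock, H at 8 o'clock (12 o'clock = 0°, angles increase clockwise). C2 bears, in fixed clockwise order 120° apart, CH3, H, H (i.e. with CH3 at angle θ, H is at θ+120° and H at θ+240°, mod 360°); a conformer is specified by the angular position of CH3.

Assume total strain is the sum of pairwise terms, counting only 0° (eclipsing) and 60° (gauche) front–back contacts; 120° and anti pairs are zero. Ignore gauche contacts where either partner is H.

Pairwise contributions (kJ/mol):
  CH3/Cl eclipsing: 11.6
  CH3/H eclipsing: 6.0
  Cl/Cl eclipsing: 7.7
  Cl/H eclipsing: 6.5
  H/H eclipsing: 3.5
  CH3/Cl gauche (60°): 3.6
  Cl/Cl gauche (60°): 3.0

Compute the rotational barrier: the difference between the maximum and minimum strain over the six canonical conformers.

CH3 at 0° (eclipsed): Cl(0°)/CH3(0°) eclipsed 11.6; H(120°)/H(120°) eclipsed 3.5; H(240°)/H(240°) eclipsed 3.5 → 18.6 kJ/mol.
CH3 at 60° (staggered): Cl(0°)/CH3(60°) gauche 3.6 → 3.6 kJ/mol.
CH3 at 120° (eclipsed): Cl(0°)/H(0°) eclipsed 6.5; H(120°)/CH3(120°) eclipsed 6.0; H(240°)/H(240°) eclipsed 3.5 → 16.0 kJ/mol.
CH3 at 180° (staggered): no non-H gauche contacts → 0.0 kJ/mol.
CH3 at 240° (eclipsed): Cl(0°)/H(0°) eclipsed 6.5; H(120°)/H(120°) eclipsed 3.5; H(240°)/CH3(240°) eclipsed 6.0 → 16.0 kJ/mol.
CH3 at 300° (staggered): Cl(0°)/CH3(300°) gauche 3.6 → 3.6 kJ/mol.
Max at 0° (18.6 kJ/mol), min at 180° (0.0 kJ/mol); barrier = 18.6 kJ/mol.

18.6 kJ/mol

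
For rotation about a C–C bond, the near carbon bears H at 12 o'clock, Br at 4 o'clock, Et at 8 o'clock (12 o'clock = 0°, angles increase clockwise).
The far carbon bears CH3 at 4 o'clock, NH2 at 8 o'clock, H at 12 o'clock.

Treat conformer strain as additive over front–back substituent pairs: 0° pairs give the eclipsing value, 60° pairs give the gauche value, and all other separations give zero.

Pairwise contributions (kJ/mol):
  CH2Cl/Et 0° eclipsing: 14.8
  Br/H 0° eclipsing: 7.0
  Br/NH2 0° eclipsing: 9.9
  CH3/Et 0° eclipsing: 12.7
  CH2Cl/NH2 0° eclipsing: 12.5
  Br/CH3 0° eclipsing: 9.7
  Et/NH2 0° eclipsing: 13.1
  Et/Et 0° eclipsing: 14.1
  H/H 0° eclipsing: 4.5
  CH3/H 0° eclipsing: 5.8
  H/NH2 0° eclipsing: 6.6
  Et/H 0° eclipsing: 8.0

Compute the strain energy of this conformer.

27.3 kJ/mol

This conformer (eclipsed): H–H eclipsed, Br–CH3 eclipsed, Et–NH2 eclipsed; 4.5 + 9.7 + 13.1 = 27.3 kJ/mol.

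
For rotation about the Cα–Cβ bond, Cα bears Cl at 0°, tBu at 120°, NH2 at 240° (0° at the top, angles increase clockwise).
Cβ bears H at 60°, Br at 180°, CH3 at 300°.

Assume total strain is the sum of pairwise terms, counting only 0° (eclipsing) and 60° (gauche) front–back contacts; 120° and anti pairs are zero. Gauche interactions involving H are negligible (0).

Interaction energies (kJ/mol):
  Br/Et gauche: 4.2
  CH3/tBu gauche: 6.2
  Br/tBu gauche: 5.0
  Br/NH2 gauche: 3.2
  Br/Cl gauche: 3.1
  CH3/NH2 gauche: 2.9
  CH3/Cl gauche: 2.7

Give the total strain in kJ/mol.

This conformer is staggered. Cl at 0° is gauche with CH3 at 300° (2.7); tBu at 120° is gauche with Br at 180° (5.0); NH2 at 240° is gauche with Br at 180° (3.2); NH2 at 240° is gauche with CH3 at 300° (2.9). Total 13.8 kJ/mol.

13.8 kJ/mol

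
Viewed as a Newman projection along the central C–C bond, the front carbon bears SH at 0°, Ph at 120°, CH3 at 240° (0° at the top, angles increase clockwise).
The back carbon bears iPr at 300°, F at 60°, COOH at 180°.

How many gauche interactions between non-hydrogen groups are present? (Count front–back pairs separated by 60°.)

6

Non-H gauche pairs: SH(0°)/iPr(300°); SH(0°)/F(60°); Ph(120°)/F(60°); Ph(120°)/COOH(180°); CH3(240°)/iPr(300°); CH3(240°)/COOH(180°) — 6 interactions.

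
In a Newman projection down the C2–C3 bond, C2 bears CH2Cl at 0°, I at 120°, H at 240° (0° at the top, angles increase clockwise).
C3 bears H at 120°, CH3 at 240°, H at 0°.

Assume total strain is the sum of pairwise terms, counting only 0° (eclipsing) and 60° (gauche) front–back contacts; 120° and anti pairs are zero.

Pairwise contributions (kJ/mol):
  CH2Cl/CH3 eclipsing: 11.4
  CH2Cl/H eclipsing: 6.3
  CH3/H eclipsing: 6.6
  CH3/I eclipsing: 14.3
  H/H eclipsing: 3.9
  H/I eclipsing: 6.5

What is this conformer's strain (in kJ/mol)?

This conformer (eclipsed): CH2Cl(0°)/H(0°) eclipsed 6.3; I(120°)/H(120°) eclipsed 6.5; H(240°)/CH3(240°) eclipsed 6.6 → 19.4 kJ/mol.

19.4 kJ/mol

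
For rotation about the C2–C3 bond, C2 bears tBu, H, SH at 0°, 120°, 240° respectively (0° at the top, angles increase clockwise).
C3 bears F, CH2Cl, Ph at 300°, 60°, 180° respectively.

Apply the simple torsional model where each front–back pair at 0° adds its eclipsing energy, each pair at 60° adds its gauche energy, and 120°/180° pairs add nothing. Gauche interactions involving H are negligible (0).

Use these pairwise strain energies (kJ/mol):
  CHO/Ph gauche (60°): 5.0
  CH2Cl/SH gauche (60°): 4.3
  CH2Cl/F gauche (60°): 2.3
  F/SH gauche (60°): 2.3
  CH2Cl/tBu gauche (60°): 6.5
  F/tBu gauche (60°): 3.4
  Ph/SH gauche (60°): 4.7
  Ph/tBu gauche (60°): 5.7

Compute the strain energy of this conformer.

16.9 kJ/mol

This conformer is staggered. tBu at 0° is gauche with F at 300° (3.4); tBu at 0° is gauche with CH2Cl at 60° (6.5); SH at 240° is gauche with F at 300° (2.3); SH at 240° is gauche with Ph at 180° (4.7). Total 16.9 kJ/mol.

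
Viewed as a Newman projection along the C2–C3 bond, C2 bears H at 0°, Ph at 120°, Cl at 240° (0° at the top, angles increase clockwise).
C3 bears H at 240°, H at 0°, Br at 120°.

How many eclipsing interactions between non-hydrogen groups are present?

1

Non-H eclipsing pairs: Ph(120°)/Br(120°) — 1 interaction.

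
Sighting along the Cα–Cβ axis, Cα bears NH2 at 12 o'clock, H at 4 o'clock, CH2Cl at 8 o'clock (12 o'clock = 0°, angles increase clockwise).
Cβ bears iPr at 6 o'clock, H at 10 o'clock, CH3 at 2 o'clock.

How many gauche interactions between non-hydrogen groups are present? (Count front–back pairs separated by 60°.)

2

Non-H gauche pairs: NH2(0°)/CH3(60°); CH2Cl(240°)/iPr(180°) — 2 interactions.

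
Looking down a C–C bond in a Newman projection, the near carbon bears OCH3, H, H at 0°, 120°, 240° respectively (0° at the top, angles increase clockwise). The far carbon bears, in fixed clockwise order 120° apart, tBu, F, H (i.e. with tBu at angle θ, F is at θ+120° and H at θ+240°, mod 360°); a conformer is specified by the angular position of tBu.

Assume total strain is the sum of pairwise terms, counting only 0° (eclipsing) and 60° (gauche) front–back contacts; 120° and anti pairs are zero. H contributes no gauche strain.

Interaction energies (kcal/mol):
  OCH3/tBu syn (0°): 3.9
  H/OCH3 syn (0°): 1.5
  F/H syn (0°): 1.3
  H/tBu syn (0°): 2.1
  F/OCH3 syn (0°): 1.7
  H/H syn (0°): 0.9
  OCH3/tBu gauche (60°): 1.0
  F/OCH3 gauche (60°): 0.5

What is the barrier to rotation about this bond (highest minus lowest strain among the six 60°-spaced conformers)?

5.6 kcal/mol

tBu at 0° (eclipsed): OCH3–tBu eclipsed, H–F eclipsed, H–H eclipsed; 3.9 + 1.3 + 0.9 = 6.1 kcal/mol.
tBu at 60° (staggered): OCH3–tBu gauche; 1.0 = 1.0 kcal/mol.
tBu at 120° (eclipsed): OCH3–H eclipsed, H–tBu eclipsed, H–F eclipsed; 1.5 + 2.1 + 1.3 = 4.9 kcal/mol.
tBu at 180° (staggered): OCH3–F gauche; 0.5 = 0.5 kcal/mol.
tBu at 240° (eclipsed): OCH3–F eclipsed, H–H eclipsed, H–tBu eclipsed; 1.7 + 0.9 + 2.1 = 4.7 kcal/mol.
tBu at 300° (staggered): OCH3–tBu gauche, OCH3–F gauche; 1.0 + 0.5 = 1.5 kcal/mol.
Max at 0° (6.1 kcal/mol), min at 180° (0.5 kcal/mol); barrier = 5.6 kcal/mol.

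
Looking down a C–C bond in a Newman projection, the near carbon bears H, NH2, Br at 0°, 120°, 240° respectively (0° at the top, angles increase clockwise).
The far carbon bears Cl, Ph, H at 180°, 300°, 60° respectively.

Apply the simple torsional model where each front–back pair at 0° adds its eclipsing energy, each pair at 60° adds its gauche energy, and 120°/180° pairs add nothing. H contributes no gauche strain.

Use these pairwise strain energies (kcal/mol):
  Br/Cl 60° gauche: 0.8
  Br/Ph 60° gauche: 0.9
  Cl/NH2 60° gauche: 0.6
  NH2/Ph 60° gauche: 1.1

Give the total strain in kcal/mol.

2.3 kcal/mol

This conformer (staggered): NH2–Cl gauche, Br–Cl gauche, Br–Ph gauche; 0.6 + 0.8 + 0.9 = 2.3 kcal/mol.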